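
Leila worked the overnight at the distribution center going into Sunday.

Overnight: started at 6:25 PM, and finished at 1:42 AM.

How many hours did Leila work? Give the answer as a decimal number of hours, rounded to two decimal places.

Overnight: 6:25 PM → midnight = 5 h 35 min; midnight → 1:42 AM = 1 h 42 min; span 7 h 17 min

7.28 hours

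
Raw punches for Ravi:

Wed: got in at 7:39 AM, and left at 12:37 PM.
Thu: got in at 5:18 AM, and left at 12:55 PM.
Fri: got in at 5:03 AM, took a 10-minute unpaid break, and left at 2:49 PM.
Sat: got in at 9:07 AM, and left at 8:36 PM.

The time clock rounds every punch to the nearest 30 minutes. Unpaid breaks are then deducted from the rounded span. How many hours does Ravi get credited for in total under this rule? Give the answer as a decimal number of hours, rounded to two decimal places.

Wed: in 7:39 AM→7:30 AM, out 12:37 PM→12:30 PM; 5 h 0 min
Thu: in 5:18 AM→5:30 AM, out 12:55 PM→1:00 PM; 7 h 30 min
Fri: in 5:03 AM→5:00 AM, out 2:49 PM→3:00 PM; 10 h 0 min − 10 min = 9 h 50 min
Sat: in 9:07 AM→9:00 AM, out 8:36 PM→8:30 PM; 11 h 30 min
Total credited: 33 h 50 min.

33.83 hours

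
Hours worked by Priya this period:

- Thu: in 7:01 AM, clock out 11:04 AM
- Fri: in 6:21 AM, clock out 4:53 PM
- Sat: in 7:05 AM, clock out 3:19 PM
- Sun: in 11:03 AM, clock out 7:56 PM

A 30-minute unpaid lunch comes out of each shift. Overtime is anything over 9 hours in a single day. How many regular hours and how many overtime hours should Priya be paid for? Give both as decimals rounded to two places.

Thu: 7:01 AM–11:04 AM = 4 h 3 min; less 30 min break → 3 h 33 min
Fri: 6:21 AM–4:53 PM = 10 h 32 min; less 30 min break → 10 h 2 min
Sat: 7:05 AM–3:19 PM = 8 h 14 min; less 30 min break → 7 h 44 min
Sun: 11:03 AM–7:56 PM = 8 h 53 min; less 30 min break → 8 h 23 min
Thu reg 3 h 33 min / OT 0 h 0 min; Fri reg 9 h 0 min / OT 1 h 2 min; Sat reg 7 h 44 min / OT 0 h 0 min; Sun reg 8 h 23 min / OT 0 h 0 min.
Totals: regular 28 h 40 min, overtime 1 h 2 min.

Regular 28.67 hours, overtime 1.03 hours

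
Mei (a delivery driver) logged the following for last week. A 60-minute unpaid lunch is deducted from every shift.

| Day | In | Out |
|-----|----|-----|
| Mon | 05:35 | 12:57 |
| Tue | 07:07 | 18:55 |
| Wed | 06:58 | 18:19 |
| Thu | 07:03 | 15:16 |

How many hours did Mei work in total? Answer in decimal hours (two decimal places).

34.73 hours

Mon: 05:35–12:57 = 7 h 22 min; less 60 min break → 6 h 22 min
Tue: 07:07–18:55 = 11 h 48 min; less 60 min break → 10 h 48 min
Wed: 06:58–18:19 = 11 h 21 min; less 60 min break → 10 h 21 min
Thu: 07:03–15:16 = 8 h 13 min; less 60 min break → 7 h 13 min
Total: 6 h 22 min + 10 h 48 min + 10 h 21 min + 7 h 13 min = 34 h 44 min.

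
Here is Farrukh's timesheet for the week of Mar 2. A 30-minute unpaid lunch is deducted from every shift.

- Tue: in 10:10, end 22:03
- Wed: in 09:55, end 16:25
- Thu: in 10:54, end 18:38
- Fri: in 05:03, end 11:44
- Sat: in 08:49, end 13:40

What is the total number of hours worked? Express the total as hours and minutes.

Tue: 10:10–22:03 = 11 h 53 min; less 30 min break → 11 h 23 min
Wed: 09:55–16:25 = 6 h 30 min; less 30 min break → 6 h 0 min
Thu: 10:54–18:38 = 7 h 44 min; less 30 min break → 7 h 14 min
Fri: 05:03–11:44 = 6 h 41 min; less 30 min break → 6 h 11 min
Sat: 08:49–13:40 = 4 h 51 min; less 30 min break → 4 h 21 min
Total: 11 h 23 min + 6 h 0 min + 7 h 14 min + 6 h 11 min + 4 h 21 min = 35 h 9 min.

35 h 9 min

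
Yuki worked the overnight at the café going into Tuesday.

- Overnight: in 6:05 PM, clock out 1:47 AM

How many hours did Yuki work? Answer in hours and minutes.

Overnight: 6:05 PM → midnight = 5 h 55 min; midnight → 1:47 AM = 1 h 47 min; span 7 h 42 min

7 h 42 min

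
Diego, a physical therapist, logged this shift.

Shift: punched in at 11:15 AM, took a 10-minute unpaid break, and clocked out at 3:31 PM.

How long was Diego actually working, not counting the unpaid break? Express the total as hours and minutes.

4 h 6 min

Shift: 11:15 AM–3:31 PM = 4 h 16 min; less 10 min break → 4 h 6 min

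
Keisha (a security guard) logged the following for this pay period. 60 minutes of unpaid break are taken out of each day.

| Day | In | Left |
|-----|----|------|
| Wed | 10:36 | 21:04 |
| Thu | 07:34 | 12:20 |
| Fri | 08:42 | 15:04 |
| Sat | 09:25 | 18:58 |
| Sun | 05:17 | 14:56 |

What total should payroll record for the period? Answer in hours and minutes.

35 h 48 min

Wed: 10:36–21:04 = 10 h 28 min; less 60 min break → 9 h 28 min
Thu: 07:34–12:20 = 4 h 46 min; less 60 min break → 3 h 46 min
Fri: 08:42–15:04 = 6 h 22 min; less 60 min break → 5 h 22 min
Sat: 09:25–18:58 = 9 h 33 min; less 60 min break → 8 h 33 min
Sun: 05:17–14:56 = 9 h 39 min; less 60 min break → 8 h 39 min
Total: 9 h 28 min + 3 h 46 min + 5 h 22 min + 8 h 33 min + 8 h 39 min = 35 h 48 min.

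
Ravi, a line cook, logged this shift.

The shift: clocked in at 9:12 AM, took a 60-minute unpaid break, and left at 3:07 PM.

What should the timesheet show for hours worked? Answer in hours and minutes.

4 h 55 min

The shift: 9:12 AM–3:07 PM = 5 h 55 min; less 60 min break → 4 h 55 min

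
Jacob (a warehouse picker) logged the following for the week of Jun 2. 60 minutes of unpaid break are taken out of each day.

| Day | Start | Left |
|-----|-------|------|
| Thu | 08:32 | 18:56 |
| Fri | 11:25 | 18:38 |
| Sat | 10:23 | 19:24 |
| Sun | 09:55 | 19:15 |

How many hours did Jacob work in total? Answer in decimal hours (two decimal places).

31.97 hours

Thu: 08:32–18:56 = 10 h 24 min; less 60 min break → 9 h 24 min
Fri: 11:25–18:38 = 7 h 13 min; less 60 min break → 6 h 13 min
Sat: 10:23–19:24 = 9 h 1 min; less 60 min break → 8 h 1 min
Sun: 09:55–19:15 = 9 h 20 min; less 60 min break → 8 h 20 min
Total: 9 h 24 min + 6 h 13 min + 8 h 1 min + 8 h 20 min = 31 h 58 min.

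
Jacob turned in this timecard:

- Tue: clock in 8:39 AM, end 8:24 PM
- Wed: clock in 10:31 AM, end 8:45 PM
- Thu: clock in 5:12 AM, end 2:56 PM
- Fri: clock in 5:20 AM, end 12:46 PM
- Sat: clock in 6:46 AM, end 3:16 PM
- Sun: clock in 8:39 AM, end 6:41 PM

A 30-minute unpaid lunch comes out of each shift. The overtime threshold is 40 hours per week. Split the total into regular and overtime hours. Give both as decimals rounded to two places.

Regular 40.00 hours, overtime 14.68 hours

Tue: 8:39 AM–8:24 PM = 11 h 45 min; less 30 min break → 11 h 15 min
Wed: 10:31 AM–8:45 PM = 10 h 14 min; less 30 min break → 9 h 44 min
Thu: 5:12 AM–2:56 PM = 9 h 44 min; less 30 min break → 9 h 14 min
Fri: 5:20 AM–12:46 PM = 7 h 26 min; less 30 min break → 6 h 56 min
Sat: 6:46 AM–3:16 PM = 8 h 30 min; less 30 min break → 8 h 0 min
Sun: 8:39 AM–6:41 PM = 10 h 2 min; less 30 min break → 9 h 32 min
Total worked: 54 h 41 min = 54.68 h.
Threshold 40 h → overtime 14 h 41 min, regular 40 h 0 min.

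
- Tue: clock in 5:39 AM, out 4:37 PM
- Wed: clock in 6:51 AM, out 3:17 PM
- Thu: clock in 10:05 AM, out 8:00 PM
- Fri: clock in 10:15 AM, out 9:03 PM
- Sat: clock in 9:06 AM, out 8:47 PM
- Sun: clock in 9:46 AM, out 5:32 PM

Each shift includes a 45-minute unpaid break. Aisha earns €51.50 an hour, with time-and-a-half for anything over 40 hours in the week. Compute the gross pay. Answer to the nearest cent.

Tue: 5:39 AM–4:37 PM = 10 h 58 min; less 45 min break → 10 h 13 min
Wed: 6:51 AM–3:17 PM = 8 h 26 min; less 45 min break → 7 h 41 min
Thu: 10:05 AM–8:00 PM = 9 h 55 min; less 45 min break → 9 h 10 min
Fri: 10:15 AM–9:03 PM = 10 h 48 min; less 45 min break → 10 h 3 min
Sat: 9:06 AM–8:47 PM = 11 h 41 min; less 45 min break → 10 h 56 min
Sun: 9:46 AM–5:32 PM = 7 h 46 min; less 45 min break → 7 h 1 min
Total worked: 55 h 4 min = 3304 min.
Regular 40 h 0 min = 2400 min at €51.50/h; overtime 15 h 4 min = 904 min at €77.25/h.
Pay = (2400 × €51.50 + 904 × €77.25) ÷ 60 = €3223.90.

€3223.90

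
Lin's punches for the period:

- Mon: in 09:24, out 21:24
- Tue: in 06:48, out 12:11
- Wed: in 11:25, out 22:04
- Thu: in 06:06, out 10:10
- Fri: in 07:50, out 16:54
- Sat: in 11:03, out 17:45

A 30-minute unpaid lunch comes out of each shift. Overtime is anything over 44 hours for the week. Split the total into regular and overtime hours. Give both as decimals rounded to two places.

Mon: 09:24–21:24 = 12 h 0 min; less 30 min break → 11 h 30 min
Tue: 06:48–12:11 = 5 h 23 min; less 30 min break → 4 h 53 min
Wed: 11:25–22:04 = 10 h 39 min; less 30 min break → 10 h 9 min
Thu: 06:06–10:10 = 4 h 4 min; less 30 min break → 3 h 34 min
Fri: 07:50–16:54 = 9 h 4 min; less 30 min break → 8 h 34 min
Sat: 11:03–17:45 = 6 h 42 min; less 30 min break → 6 h 12 min
Total worked: 44 h 52 min = 44.87 h.
Threshold 44 h → overtime 0 h 52 min, regular 44 h 0 min.

Regular 44.00 hours, overtime 0.87 hours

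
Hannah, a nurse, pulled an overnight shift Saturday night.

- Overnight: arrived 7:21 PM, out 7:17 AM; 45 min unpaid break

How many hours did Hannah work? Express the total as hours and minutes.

Overnight: 7:21 PM → midnight = 4 h 39 min; midnight → 7:17 AM = 7 h 17 min; span 11 h 56 min; less 45 min break → 11 h 11 min

11 h 11 min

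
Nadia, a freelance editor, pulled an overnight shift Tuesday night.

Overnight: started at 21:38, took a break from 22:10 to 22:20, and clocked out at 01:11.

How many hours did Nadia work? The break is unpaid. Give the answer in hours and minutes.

3 h 23 min

Overnight: 21:38 → midnight = 2 h 22 min; midnight → 01:11 = 1 h 11 min; span 3 h 33 min; less 10 min break → 3 h 23 min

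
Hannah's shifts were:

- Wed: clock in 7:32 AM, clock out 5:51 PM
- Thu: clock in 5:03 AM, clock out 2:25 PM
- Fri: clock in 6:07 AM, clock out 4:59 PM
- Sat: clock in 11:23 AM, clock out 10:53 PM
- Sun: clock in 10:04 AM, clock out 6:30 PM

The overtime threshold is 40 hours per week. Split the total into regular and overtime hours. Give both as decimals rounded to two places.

Wed: 7:32 AM–5:51 PM = 10 h 19 min
Thu: 5:03 AM–2:25 PM = 9 h 22 min
Fri: 6:07 AM–4:59 PM = 10 h 52 min
Sat: 11:23 AM–10:53 PM = 11 h 30 min
Sun: 10:04 AM–6:30 PM = 8 h 26 min
Total worked: 50 h 29 min = 50.48 h.
Threshold 40 h → overtime 10 h 29 min, regular 40 h 0 min.

Regular 40.00 hours, overtime 10.48 hours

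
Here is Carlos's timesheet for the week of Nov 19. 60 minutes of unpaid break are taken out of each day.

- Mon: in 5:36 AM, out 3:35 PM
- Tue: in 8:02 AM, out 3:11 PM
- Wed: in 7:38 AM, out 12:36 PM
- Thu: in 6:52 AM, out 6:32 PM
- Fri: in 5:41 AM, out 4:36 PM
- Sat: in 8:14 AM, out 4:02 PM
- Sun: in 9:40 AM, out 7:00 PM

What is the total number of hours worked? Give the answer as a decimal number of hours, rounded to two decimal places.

Mon: 5:36 AM–3:35 PM = 9 h 59 min; less 60 min break → 8 h 59 min
Tue: 8:02 AM–3:11 PM = 7 h 9 min; less 60 min break → 6 h 9 min
Wed: 7:38 AM–12:36 PM = 4 h 58 min; less 60 min break → 3 h 58 min
Thu: 6:52 AM–6:32 PM = 11 h 40 min; less 60 min break → 10 h 40 min
Fri: 5:41 AM–4:36 PM = 10 h 55 min; less 60 min break → 9 h 55 min
Sat: 8:14 AM–4:02 PM = 7 h 48 min; less 60 min break → 6 h 48 min
Sun: 9:40 AM–7:00 PM = 9 h 20 min; less 60 min break → 8 h 20 min
Total: 8 h 59 min + 6 h 9 min + 3 h 58 min + 10 h 40 min + 9 h 55 min + 6 h 48 min + 8 h 20 min = 54 h 49 min.

54.82 hours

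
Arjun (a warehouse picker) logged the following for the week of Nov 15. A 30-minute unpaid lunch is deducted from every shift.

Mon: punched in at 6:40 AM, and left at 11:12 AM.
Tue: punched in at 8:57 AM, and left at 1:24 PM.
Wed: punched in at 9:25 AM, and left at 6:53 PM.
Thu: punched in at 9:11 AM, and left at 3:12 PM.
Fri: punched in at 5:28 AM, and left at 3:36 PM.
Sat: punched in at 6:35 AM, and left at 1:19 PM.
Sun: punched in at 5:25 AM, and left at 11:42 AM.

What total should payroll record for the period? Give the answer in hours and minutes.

44 h 7 min

Mon: 6:40 AM–11:12 AM = 4 h 32 min; less 30 min break → 4 h 2 min
Tue: 8:57 AM–1:24 PM = 4 h 27 min; less 30 min break → 3 h 57 min
Wed: 9:25 AM–6:53 PM = 9 h 28 min; less 30 min break → 8 h 58 min
Thu: 9:11 AM–3:12 PM = 6 h 1 min; less 30 min break → 5 h 31 min
Fri: 5:28 AM–3:36 PM = 10 h 8 min; less 30 min break → 9 h 38 min
Sat: 6:35 AM–1:19 PM = 6 h 44 min; less 30 min break → 6 h 14 min
Sun: 5:25 AM–11:42 AM = 6 h 17 min; less 30 min break → 5 h 47 min
Total: 4 h 2 min + 3 h 57 min + 8 h 58 min + 5 h 31 min + 9 h 38 min + 6 h 14 min + 5 h 47 min = 44 h 7 min.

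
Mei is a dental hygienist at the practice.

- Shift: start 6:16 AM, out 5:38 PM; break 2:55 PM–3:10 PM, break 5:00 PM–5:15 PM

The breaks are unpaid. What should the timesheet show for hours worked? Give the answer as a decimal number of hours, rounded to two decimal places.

10.87 hours

Shift: 6:16 AM–5:38 PM = 11 h 22 min; less 30 min break → 10 h 52 min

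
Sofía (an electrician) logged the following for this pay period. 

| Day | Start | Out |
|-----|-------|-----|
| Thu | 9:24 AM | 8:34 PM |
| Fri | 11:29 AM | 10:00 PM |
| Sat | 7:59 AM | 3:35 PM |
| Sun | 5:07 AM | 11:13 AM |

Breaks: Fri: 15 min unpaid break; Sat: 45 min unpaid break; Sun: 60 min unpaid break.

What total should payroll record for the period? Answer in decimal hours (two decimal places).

Thu: 9:24 AM–8:34 PM = 11 h 10 min
Fri: 11:29 AM–10:00 PM = 10 h 31 min; less 15 min break → 10 h 16 min
Sat: 7:59 AM–3:35 PM = 7 h 36 min; less 45 min break → 6 h 51 min
Sun: 5:07 AM–11:13 AM = 6 h 6 min; less 60 min break → 5 h 6 min
Total: 11 h 10 min + 10 h 16 min + 6 h 51 min + 5 h 6 min = 33 h 23 min.

33.38 hours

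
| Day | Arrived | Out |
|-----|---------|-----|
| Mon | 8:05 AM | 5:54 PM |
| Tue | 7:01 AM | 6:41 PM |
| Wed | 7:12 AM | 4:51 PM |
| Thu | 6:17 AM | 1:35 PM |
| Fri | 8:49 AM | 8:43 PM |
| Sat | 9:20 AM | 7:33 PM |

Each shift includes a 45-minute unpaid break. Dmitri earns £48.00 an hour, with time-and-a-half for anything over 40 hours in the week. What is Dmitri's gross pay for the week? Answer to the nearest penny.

Mon: 8:05 AM–5:54 PM = 9 h 49 min; less 45 min break → 9 h 4 min
Tue: 7:01 AM–6:41 PM = 11 h 40 min; less 45 min break → 10 h 55 min
Wed: 7:12 AM–4:51 PM = 9 h 39 min; less 45 min break → 8 h 54 min
Thu: 6:17 AM–1:35 PM = 7 h 18 min; less 45 min break → 6 h 33 min
Fri: 8:49 AM–8:43 PM = 11 h 54 min; less 45 min break → 11 h 9 min
Sat: 9:20 AM–7:33 PM = 10 h 13 min; less 45 min break → 9 h 28 min
Total worked: 56 h 3 min = 3363 min.
Regular 40 h 0 min = 2400 min at £48.00/h; overtime 16 h 3 min = 963 min at £72.00/h.
Pay = (2400 × £48.00 + 963 × £72.00) ÷ 60 = £3075.60.

£3075.60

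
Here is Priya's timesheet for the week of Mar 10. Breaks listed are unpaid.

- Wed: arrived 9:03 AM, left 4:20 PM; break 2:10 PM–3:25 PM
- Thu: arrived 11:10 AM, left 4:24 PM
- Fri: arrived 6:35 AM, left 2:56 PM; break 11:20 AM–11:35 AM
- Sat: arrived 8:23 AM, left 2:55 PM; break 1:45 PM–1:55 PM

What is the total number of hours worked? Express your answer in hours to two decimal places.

Wed: 9:03 AM–4:20 PM = 7 h 17 min; less 75 min break → 6 h 2 min
Thu: 11:10 AM–4:24 PM = 5 h 14 min
Fri: 6:35 AM–2:56 PM = 8 h 21 min; less 15 min break → 8 h 6 min
Sat: 8:23 AM–2:55 PM = 6 h 32 min; less 10 min break → 6 h 22 min
Total: 6 h 2 min + 5 h 14 min + 8 h 6 min + 6 h 22 min = 25 h 44 min.

25.73 hours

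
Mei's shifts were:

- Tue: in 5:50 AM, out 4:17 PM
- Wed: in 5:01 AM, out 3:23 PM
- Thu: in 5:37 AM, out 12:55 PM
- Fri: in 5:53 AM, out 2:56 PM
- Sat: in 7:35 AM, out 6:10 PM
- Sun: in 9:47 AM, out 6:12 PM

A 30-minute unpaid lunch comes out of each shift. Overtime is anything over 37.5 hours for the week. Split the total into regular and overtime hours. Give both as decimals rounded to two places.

Regular 37.50 hours, overtime 15.67 hours

Tue: 5:50 AM–4:17 PM = 10 h 27 min; less 30 min break → 9 h 57 min
Wed: 5:01 AM–3:23 PM = 10 h 22 min; less 30 min break → 9 h 52 min
Thu: 5:37 AM–12:55 PM = 7 h 18 min; less 30 min break → 6 h 48 min
Fri: 5:53 AM–2:56 PM = 9 h 3 min; less 30 min break → 8 h 33 min
Sat: 7:35 AM–6:10 PM = 10 h 35 min; less 30 min break → 10 h 5 min
Sun: 9:47 AM–6:12 PM = 8 h 25 min; less 30 min break → 7 h 55 min
Total worked: 53 h 10 min = 53.17 h.
Threshold 37.5 h → overtime 15 h 40 min, regular 37 h 30 min.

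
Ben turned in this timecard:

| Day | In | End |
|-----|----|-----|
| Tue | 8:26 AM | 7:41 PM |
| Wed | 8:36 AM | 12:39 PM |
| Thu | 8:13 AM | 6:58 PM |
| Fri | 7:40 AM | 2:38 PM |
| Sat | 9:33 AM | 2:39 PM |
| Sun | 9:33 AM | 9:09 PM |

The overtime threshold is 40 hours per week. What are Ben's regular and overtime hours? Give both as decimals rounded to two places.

Tue: 8:26 AM–7:41 PM = 11 h 15 min
Wed: 8:36 AM–12:39 PM = 4 h 3 min
Thu: 8:13 AM–6:58 PM = 10 h 45 min
Fri: 7:40 AM–2:38 PM = 6 h 58 min
Sat: 9:33 AM–2:39 PM = 5 h 6 min
Sun: 9:33 AM–9:09 PM = 11 h 36 min
Total worked: 49 h 43 min = 49.72 h.
Threshold 40 h → overtime 9 h 43 min, regular 40 h 0 min.

Regular 40.00 hours, overtime 9.72 hours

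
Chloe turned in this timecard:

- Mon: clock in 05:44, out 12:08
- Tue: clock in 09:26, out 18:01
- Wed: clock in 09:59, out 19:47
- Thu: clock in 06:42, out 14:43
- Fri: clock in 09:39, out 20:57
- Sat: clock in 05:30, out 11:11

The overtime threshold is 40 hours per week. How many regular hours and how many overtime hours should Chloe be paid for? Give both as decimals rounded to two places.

Mon: 05:44–12:08 = 6 h 24 min
Tue: 09:26–18:01 = 8 h 35 min
Wed: 09:59–19:47 = 9 h 48 min
Thu: 06:42–14:43 = 8 h 1 min
Fri: 09:39–20:57 = 11 h 18 min
Sat: 05:30–11:11 = 5 h 41 min
Total worked: 49 h 47 min = 49.78 h.
Threshold 40 h → overtime 9 h 47 min, regular 40 h 0 min.

Regular 40.00 hours, overtime 9.78 hours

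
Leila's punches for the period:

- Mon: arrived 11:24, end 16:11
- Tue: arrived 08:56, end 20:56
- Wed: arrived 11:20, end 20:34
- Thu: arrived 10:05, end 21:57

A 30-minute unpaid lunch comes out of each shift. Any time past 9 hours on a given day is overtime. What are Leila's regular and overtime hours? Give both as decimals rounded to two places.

Regular 31.02 hours, overtime 4.87 hours

Mon: 11:24–16:11 = 4 h 47 min; less 30 min break → 4 h 17 min
Tue: 08:56–20:56 = 12 h 0 min; less 30 min break → 11 h 30 min
Wed: 11:20–20:34 = 9 h 14 min; less 30 min break → 8 h 44 min
Thu: 10:05–21:57 = 11 h 52 min; less 30 min break → 11 h 22 min
Mon reg 4 h 17 min / OT 0 h 0 min; Tue reg 9 h 0 min / OT 2 h 30 min; Wed reg 8 h 44 min / OT 0 h 0 min; Thu reg 9 h 0 min / OT 2 h 22 min.
Totals: regular 31 h 1 min, overtime 4 h 52 min.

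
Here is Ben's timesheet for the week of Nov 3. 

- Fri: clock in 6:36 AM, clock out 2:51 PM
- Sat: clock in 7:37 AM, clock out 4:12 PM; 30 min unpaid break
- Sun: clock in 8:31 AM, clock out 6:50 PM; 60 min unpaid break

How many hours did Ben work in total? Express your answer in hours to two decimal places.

Fri: 6:36 AM–2:51 PM = 8 h 15 min
Sat: 7:37 AM–4:12 PM = 8 h 35 min; less 30 min break → 8 h 5 min
Sun: 8:31 AM–6:50 PM = 10 h 19 min; less 60 min break → 9 h 19 min
Total: 8 h 15 min + 8 h 5 min + 9 h 19 min = 25 h 39 min.

25.65 hours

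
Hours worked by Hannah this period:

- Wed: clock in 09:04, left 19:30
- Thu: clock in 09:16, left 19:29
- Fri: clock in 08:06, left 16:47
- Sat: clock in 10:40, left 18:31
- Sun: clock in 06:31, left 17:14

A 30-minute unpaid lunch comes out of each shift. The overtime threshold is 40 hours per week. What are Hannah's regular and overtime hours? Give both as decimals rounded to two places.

Regular 40.00 hours, overtime 5.40 hours

Wed: 09:04–19:30 = 10 h 26 min; less 30 min break → 9 h 56 min
Thu: 09:16–19:29 = 10 h 13 min; less 30 min break → 9 h 43 min
Fri: 08:06–16:47 = 8 h 41 min; less 30 min break → 8 h 11 min
Sat: 10:40–18:31 = 7 h 51 min; less 30 min break → 7 h 21 min
Sun: 06:31–17:14 = 10 h 43 min; less 30 min break → 10 h 13 min
Total worked: 45 h 24 min = 45.40 h.
Threshold 40 h → overtime 5 h 24 min, regular 40 h 0 min.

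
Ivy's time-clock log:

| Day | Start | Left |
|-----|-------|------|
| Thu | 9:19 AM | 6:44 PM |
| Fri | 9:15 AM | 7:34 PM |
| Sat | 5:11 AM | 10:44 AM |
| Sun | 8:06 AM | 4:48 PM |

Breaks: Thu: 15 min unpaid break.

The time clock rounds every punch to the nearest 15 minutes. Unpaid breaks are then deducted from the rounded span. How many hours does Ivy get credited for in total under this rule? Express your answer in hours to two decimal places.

33.75 hours

Thu: in 9:19 AM→9:15 AM, out 6:44 PM→6:45 PM; 9 h 30 min − 15 min = 9 h 15 min
Fri: in 9:15 AM→9:15 AM, out 7:34 PM→7:30 PM; 10 h 15 min
Sat: in 5:11 AM→5:15 AM, out 10:44 AM→10:45 AM; 5 h 30 min
Sun: in 8:06 AM→8:00 AM, out 4:48 PM→4:45 PM; 8 h 45 min
Total credited: 33 h 45 min.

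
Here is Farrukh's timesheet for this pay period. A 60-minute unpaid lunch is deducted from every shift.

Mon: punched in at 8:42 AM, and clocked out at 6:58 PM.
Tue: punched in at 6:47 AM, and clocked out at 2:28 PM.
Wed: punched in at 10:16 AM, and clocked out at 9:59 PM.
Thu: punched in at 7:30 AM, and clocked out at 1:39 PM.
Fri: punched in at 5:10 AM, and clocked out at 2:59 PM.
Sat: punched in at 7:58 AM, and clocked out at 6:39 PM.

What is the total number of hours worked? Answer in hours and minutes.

50 h 19 min

Mon: 8:42 AM–6:58 PM = 10 h 16 min; less 60 min break → 9 h 16 min
Tue: 6:47 AM–2:28 PM = 7 h 41 min; less 60 min break → 6 h 41 min
Wed: 10:16 AM–9:59 PM = 11 h 43 min; less 60 min break → 10 h 43 min
Thu: 7:30 AM–1:39 PM = 6 h 9 min; less 60 min break → 5 h 9 min
Fri: 5:10 AM–2:59 PM = 9 h 49 min; less 60 min break → 8 h 49 min
Sat: 7:58 AM–6:39 PM = 10 h 41 min; less 60 min break → 9 h 41 min
Total: 9 h 16 min + 6 h 41 min + 10 h 43 min + 5 h 9 min + 8 h 49 min + 9 h 41 min = 50 h 19 min.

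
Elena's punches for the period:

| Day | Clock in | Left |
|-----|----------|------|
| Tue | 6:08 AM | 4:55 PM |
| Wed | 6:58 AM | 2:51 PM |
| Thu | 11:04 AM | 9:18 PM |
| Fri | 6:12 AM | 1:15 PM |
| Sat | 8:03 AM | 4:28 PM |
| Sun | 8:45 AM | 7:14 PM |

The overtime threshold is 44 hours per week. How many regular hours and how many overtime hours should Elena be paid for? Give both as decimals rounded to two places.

Tue: 6:08 AM–4:55 PM = 10 h 47 min
Wed: 6:58 AM–2:51 PM = 7 h 53 min
Thu: 11:04 AM–9:18 PM = 10 h 14 min
Fri: 6:12 AM–1:15 PM = 7 h 3 min
Sat: 8:03 AM–4:28 PM = 8 h 25 min
Sun: 8:45 AM–7:14 PM = 10 h 29 min
Total worked: 54 h 51 min = 54.85 h.
Threshold 44 h → overtime 10 h 51 min, regular 44 h 0 min.

Regular 44.00 hours, overtime 10.85 hours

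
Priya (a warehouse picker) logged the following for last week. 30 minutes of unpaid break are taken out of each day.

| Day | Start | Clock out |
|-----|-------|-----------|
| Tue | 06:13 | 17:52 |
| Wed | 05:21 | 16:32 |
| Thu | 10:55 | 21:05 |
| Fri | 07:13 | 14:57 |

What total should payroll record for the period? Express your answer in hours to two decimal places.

38.73 hours

Tue: 06:13–17:52 = 11 h 39 min; less 30 min break → 11 h 9 min
Wed: 05:21–16:32 = 11 h 11 min; less 30 min break → 10 h 41 min
Thu: 10:55–21:05 = 10 h 10 min; less 30 min break → 9 h 40 min
Fri: 07:13–14:57 = 7 h 44 min; less 30 min break → 7 h 14 min
Total: 11 h 9 min + 10 h 41 min + 9 h 40 min + 7 h 14 min = 38 h 44 min.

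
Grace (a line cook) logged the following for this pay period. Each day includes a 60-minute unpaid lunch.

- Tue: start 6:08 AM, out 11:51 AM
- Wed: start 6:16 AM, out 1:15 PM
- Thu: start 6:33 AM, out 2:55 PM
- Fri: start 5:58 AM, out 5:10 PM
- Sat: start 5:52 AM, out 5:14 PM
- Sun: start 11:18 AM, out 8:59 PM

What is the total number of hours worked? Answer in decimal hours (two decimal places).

47.32 hours

Tue: 6:08 AM–11:51 AM = 5 h 43 min; less 60 min break → 4 h 43 min
Wed: 6:16 AM–1:15 PM = 6 h 59 min; less 60 min break → 5 h 59 min
Thu: 6:33 AM–2:55 PM = 8 h 22 min; less 60 min break → 7 h 22 min
Fri: 5:58 AM–5:10 PM = 11 h 12 min; less 60 min break → 10 h 12 min
Sat: 5:52 AM–5:14 PM = 11 h 22 min; less 60 min break → 10 h 22 min
Sun: 11:18 AM–8:59 PM = 9 h 41 min; less 60 min break → 8 h 41 min
Total: 4 h 43 min + 5 h 59 min + 7 h 22 min + 10 h 12 min + 10 h 22 min + 8 h 41 min = 47 h 19 min.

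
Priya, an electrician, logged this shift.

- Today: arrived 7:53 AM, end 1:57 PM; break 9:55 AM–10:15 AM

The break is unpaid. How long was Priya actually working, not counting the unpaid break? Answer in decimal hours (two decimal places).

Today: 7:53 AM–1:57 PM = 6 h 4 min; less 20 min break → 5 h 44 min

5.73 hours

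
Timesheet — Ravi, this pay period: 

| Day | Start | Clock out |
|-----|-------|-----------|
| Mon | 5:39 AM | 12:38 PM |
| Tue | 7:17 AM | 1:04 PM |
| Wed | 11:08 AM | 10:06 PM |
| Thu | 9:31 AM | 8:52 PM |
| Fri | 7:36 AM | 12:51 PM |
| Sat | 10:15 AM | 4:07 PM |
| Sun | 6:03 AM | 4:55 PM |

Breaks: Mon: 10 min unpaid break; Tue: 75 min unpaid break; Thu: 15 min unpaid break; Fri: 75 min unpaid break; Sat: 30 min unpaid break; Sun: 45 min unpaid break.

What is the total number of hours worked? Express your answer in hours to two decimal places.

52.90 hours

Mon: 5:39 AM–12:38 PM = 6 h 59 min; less 10 min break → 6 h 49 min
Tue: 7:17 AM–1:04 PM = 5 h 47 min; less 75 min break → 4 h 32 min
Wed: 11:08 AM–10:06 PM = 10 h 58 min
Thu: 9:31 AM–8:52 PM = 11 h 21 min; less 15 min break → 11 h 6 min
Fri: 7:36 AM–12:51 PM = 5 h 15 min; less 75 min break → 4 h 0 min
Sat: 10:15 AM–4:07 PM = 5 h 52 min; less 30 min break → 5 h 22 min
Sun: 6:03 AM–4:55 PM = 10 h 52 min; less 45 min break → 10 h 7 min
Total: 6 h 49 min + 4 h 32 min + 10 h 58 min + 11 h 6 min + 4 h 0 min + 5 h 22 min + 10 h 7 min = 52 h 54 min.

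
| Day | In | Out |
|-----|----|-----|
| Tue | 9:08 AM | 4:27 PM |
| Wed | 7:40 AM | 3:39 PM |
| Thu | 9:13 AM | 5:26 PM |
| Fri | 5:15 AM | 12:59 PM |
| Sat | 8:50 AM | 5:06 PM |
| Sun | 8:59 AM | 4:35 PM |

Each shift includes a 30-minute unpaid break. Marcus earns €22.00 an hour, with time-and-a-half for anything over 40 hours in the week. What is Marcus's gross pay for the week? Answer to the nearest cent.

Tue: 9:08 AM–4:27 PM = 7 h 19 min; less 30 min break → 6 h 49 min
Wed: 7:40 AM–3:39 PM = 7 h 59 min; less 30 min break → 7 h 29 min
Thu: 9:13 AM–5:26 PM = 8 h 13 min; less 30 min break → 7 h 43 min
Fri: 5:15 AM–12:59 PM = 7 h 44 min; less 30 min break → 7 h 14 min
Sat: 8:50 AM–5:06 PM = 8 h 16 min; less 30 min break → 7 h 46 min
Sun: 8:59 AM–4:35 PM = 7 h 36 min; less 30 min break → 7 h 6 min
Total worked: 44 h 7 min = 2647 min.
Regular 40 h 0 min = 2400 min at €22.00/h; overtime 4 h 7 min = 247 min at €33.00/h.
Pay = (2400 × €22.00 + 247 × €33.00) ÷ 60 = €1015.85.

€1015.85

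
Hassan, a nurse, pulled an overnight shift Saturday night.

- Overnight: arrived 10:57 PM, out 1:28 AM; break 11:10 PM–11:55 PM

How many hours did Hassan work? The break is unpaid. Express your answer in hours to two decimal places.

1.77 hours

Overnight: 10:57 PM → midnight = 1 h 3 min; midnight → 1:28 AM = 1 h 28 min; span 2 h 31 min; less 45 min break → 1 h 46 min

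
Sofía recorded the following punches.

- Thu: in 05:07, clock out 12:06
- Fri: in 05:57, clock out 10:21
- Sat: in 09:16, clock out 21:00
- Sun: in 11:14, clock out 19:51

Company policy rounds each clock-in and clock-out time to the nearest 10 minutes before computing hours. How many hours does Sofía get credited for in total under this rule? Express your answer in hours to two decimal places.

Thu: in 05:07→05:10, out 12:06→12:10; 7 h 0 min
Fri: in 05:57→06:00, out 10:21→10:20; 4 h 20 min
Sat: in 09:16→09:20, out 21:00→21:00; 11 h 40 min
Sun: in 11:14→11:10, out 19:51→19:50; 8 h 40 min
Total credited: 31 h 40 min.

31.67 hours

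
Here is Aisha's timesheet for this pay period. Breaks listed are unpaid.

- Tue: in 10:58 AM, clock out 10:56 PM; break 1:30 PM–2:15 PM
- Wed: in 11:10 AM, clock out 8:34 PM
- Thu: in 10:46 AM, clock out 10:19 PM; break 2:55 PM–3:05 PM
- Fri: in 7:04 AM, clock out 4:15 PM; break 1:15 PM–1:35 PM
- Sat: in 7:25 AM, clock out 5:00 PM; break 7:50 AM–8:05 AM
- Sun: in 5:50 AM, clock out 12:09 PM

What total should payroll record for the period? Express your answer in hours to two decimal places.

Tue: 10:58 AM–10:56 PM = 11 h 58 min; less 45 min break → 11 h 13 min
Wed: 11:10 AM–8:34 PM = 9 h 24 min
Thu: 10:46 AM–10:19 PM = 11 h 33 min; less 10 min break → 11 h 23 min
Fri: 7:04 AM–4:15 PM = 9 h 11 min; less 20 min break → 8 h 51 min
Sat: 7:25 AM–5:00 PM = 9 h 35 min; less 15 min break → 9 h 20 min
Sun: 5:50 AM–12:09 PM = 6 h 19 min
Total: 11 h 13 min + 9 h 24 min + 11 h 23 min + 8 h 51 min + 9 h 20 min + 6 h 19 min = 56 h 30 min.

56.50 hours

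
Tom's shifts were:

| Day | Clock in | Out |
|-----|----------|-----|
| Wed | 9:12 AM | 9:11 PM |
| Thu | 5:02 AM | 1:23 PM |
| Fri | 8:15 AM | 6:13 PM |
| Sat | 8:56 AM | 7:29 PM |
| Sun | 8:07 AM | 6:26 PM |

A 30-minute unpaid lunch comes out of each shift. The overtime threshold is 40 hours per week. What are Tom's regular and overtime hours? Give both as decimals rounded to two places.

Wed: 9:12 AM–9:11 PM = 11 h 59 min; less 30 min break → 11 h 29 min
Thu: 5:02 AM–1:23 PM = 8 h 21 min; less 30 min break → 7 h 51 min
Fri: 8:15 AM–6:13 PM = 9 h 58 min; less 30 min break → 9 h 28 min
Sat: 8:56 AM–7:29 PM = 10 h 33 min; less 30 min break → 10 h 3 min
Sun: 8:07 AM–6:26 PM = 10 h 19 min; less 30 min break → 9 h 49 min
Total worked: 48 h 40 min = 48.67 h.
Threshold 40 h → overtime 8 h 40 min, regular 40 h 0 min.

Regular 40.00 hours, overtime 8.67 hours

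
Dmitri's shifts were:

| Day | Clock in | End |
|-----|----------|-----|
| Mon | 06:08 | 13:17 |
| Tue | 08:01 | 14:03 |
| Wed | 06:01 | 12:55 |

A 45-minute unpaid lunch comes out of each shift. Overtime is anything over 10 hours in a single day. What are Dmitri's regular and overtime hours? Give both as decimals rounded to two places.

Mon: 06:08–13:17 = 7 h 9 min; less 45 min break → 6 h 24 min
Tue: 08:01–14:03 = 6 h 2 min; less 45 min break → 5 h 17 min
Wed: 06:01–12:55 = 6 h 54 min; less 45 min break → 6 h 9 min
Mon reg 6 h 24 min / OT 0 h 0 min; Tue reg 5 h 17 min / OT 0 h 0 min; Wed reg 6 h 9 min / OT 0 h 0 min.
Totals: regular 17 h 50 min, overtime 0 h 0 min.

Regular 17.83 hours, overtime 0.00 hours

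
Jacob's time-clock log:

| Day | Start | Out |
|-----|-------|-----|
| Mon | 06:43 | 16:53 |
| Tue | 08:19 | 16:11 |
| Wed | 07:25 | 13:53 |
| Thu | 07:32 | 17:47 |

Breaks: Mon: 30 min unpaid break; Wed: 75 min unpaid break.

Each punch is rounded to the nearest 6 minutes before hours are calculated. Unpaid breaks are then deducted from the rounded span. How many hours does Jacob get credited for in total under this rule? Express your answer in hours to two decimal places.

Mon: in 06:43→06:42, out 16:53→16:54; 10 h 12 min − 30 min = 9 h 42 min
Tue: in 08:19→08:18, out 16:11→16:12; 7 h 54 min
Wed: in 07:25→07:24, out 13:53→13:54; 6 h 30 min − 75 min = 5 h 15 min
Thu: in 07:32→07:30, out 17:47→17:48; 10 h 18 min
Total credited: 33 h 9 min.

33.15 hours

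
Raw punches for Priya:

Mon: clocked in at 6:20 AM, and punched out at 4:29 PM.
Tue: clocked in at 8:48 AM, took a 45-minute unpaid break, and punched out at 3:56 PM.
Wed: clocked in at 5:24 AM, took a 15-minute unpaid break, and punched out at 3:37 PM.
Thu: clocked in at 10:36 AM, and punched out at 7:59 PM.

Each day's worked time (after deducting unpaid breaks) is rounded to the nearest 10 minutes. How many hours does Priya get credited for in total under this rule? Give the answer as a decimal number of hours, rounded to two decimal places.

35.83 hours

Mon: 6:20 AM–4:29 PM = 10 h 9 min → rounds to 10 h 10 min
Tue: 8:48 AM–3:56 PM = 7 h 8 min − 45 min = 6 h 23 min → rounds to 6 h 20 min
Wed: 5:24 AM–3:37 PM = 10 h 13 min − 15 min = 9 h 58 min → rounds to 10 h 0 min
Thu: 10:36 AM–7:59 PM = 9 h 23 min → rounds to 9 h 20 min
Total credited: 35 h 50 min.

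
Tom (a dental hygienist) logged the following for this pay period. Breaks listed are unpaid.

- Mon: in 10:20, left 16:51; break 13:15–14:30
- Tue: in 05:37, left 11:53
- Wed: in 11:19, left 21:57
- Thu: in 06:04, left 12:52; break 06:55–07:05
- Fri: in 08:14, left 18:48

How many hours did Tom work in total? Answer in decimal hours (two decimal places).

39.37 hours

Mon: 10:20–16:51 = 6 h 31 min; less 75 min break → 5 h 16 min
Tue: 05:37–11:53 = 6 h 16 min
Wed: 11:19–21:57 = 10 h 38 min
Thu: 06:04–12:52 = 6 h 48 min; less 10 min break → 6 h 38 min
Fri: 08:14–18:48 = 10 h 34 min
Total: 5 h 16 min + 6 h 16 min + 10 h 38 min + 6 h 38 min + 10 h 34 min = 39 h 22 min.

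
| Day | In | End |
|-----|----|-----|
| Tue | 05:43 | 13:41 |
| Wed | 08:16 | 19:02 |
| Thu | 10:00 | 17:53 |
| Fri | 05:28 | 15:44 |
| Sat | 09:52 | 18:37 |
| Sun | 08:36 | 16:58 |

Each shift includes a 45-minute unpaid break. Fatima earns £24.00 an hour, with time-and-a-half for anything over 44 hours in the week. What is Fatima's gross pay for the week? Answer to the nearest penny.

Tue: 05:43–13:41 = 7 h 58 min; less 45 min break → 7 h 13 min
Wed: 08:16–19:02 = 10 h 46 min; less 45 min break → 10 h 1 min
Thu: 10:00–17:53 = 7 h 53 min; less 45 min break → 7 h 8 min
Fri: 05:28–15:44 = 10 h 16 min; less 45 min break → 9 h 31 min
Sat: 09:52–18:37 = 8 h 45 min; less 45 min break → 8 h 0 min
Sun: 08:36–16:58 = 8 h 22 min; less 45 min break → 7 h 37 min
Total worked: 49 h 30 min = 2970 min.
Regular 44 h 0 min = 2640 min at £24.00/h; overtime 5 h 30 min = 330 min at £36.00/h.
Pay = (2640 × £24.00 + 330 × £36.00) ÷ 60 = £1254.00.

£1254.00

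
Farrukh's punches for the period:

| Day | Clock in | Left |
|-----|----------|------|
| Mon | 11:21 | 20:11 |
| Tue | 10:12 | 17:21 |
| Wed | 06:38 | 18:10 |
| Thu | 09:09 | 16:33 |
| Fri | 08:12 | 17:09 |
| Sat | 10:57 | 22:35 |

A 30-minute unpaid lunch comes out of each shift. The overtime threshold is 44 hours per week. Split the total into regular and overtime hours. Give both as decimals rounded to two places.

Regular 44.00 hours, overtime 8.50 hours

Mon: 11:21–20:11 = 8 h 50 min; less 30 min break → 8 h 20 min
Tue: 10:12–17:21 = 7 h 9 min; less 30 min break → 6 h 39 min
Wed: 06:38–18:10 = 11 h 32 min; less 30 min break → 11 h 2 min
Thu: 09:09–16:33 = 7 h 24 min; less 30 min break → 6 h 54 min
Fri: 08:12–17:09 = 8 h 57 min; less 30 min break → 8 h 27 min
Sat: 10:57–22:35 = 11 h 38 min; less 30 min break → 11 h 8 min
Total worked: 52 h 30 min = 52.50 h.
Threshold 44 h → overtime 8 h 30 min, regular 44 h 0 min.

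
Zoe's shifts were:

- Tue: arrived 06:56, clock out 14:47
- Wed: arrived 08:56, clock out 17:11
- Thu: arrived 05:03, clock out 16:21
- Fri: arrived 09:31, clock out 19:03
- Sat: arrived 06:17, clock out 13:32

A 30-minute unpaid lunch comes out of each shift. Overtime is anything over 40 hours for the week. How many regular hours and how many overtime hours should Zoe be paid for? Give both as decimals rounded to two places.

Tue: 06:56–14:47 = 7 h 51 min; less 30 min break → 7 h 21 min
Wed: 08:56–17:11 = 8 h 15 min; less 30 min break → 7 h 45 min
Thu: 05:03–16:21 = 11 h 18 min; less 30 min break → 10 h 48 min
Fri: 09:31–19:03 = 9 h 32 min; less 30 min break → 9 h 2 min
Sat: 06:17–13:32 = 7 h 15 min; less 30 min break → 6 h 45 min
Total worked: 41 h 41 min = 41.68 h.
Threshold 40 h → overtime 1 h 41 min, regular 40 h 0 min.

Regular 40.00 hours, overtime 1.68 hours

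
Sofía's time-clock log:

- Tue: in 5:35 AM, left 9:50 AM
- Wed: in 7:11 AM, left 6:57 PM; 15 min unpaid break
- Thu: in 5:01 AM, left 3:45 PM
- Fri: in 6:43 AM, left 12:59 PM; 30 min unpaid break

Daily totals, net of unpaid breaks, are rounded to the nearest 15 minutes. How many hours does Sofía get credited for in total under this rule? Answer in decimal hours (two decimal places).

32.25 hours

Tue: 5:35 AM–9:50 AM = 4 h 15 min → rounds to 4 h 15 min
Wed: 7:11 AM–6:57 PM = 11 h 46 min − 15 min = 11 h 31 min → rounds to 11 h 30 min
Thu: 5:01 AM–3:45 PM = 10 h 44 min → rounds to 10 h 45 min
Fri: 6:43 AM–12:59 PM = 6 h 16 min − 30 min = 5 h 46 min → rounds to 5 h 45 min
Total credited: 32 h 15 min.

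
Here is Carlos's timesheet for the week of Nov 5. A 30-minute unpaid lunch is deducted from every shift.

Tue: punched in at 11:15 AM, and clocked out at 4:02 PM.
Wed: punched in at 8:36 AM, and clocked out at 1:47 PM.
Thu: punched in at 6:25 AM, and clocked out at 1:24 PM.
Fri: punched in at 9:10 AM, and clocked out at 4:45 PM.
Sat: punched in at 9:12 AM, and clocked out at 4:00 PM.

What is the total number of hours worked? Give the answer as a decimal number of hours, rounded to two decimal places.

Tue: 11:15 AM–4:02 PM = 4 h 47 min; less 30 min break → 4 h 17 min
Wed: 8:36 AM–1:47 PM = 5 h 11 min; less 30 min break → 4 h 41 min
Thu: 6:25 AM–1:24 PM = 6 h 59 min; less 30 min break → 6 h 29 min
Fri: 9:10 AM–4:45 PM = 7 h 35 min; less 30 min break → 7 h 5 min
Sat: 9:12 AM–4:00 PM = 6 h 48 min; less 30 min break → 6 h 18 min
Total: 4 h 17 min + 4 h 41 min + 6 h 29 min + 7 h 5 min + 6 h 18 min = 28 h 50 min.

28.83 hours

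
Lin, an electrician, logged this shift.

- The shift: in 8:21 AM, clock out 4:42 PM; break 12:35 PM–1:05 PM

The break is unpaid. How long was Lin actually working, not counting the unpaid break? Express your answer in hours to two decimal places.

7.85 hours

The shift: 8:21 AM–4:42 PM = 8 h 21 min; less 30 min break → 7 h 51 min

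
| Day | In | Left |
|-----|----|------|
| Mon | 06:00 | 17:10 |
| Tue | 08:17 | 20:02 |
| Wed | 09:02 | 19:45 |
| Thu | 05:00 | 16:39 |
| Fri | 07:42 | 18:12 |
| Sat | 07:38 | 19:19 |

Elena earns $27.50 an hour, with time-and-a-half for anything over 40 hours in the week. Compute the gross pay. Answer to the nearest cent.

Mon: 06:00–17:10 = 11 h 10 min
Tue: 08:17–20:02 = 11 h 45 min
Wed: 09:02–19:45 = 10 h 43 min
Thu: 05:00–16:39 = 11 h 39 min
Fri: 07:42–18:12 = 10 h 30 min
Sat: 07:38–19:19 = 11 h 41 min
Total worked: 67 h 28 min = 4048 min.
Regular 40 h 0 min = 2400 min at $27.50/h; overtime 27 h 28 min = 1648 min at $41.25/h.
Pay = (2400 × $27.50 + 1648 × $41.25) ÷ 60 = $2233.00.

$2233.00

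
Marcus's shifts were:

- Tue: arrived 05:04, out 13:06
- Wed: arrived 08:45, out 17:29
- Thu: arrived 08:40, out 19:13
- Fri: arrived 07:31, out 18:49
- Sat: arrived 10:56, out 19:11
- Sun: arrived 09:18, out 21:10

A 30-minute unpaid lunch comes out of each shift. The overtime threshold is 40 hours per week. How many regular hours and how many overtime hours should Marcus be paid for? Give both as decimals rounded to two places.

Tue: 05:04–13:06 = 8 h 2 min; less 30 min break → 7 h 32 min
Wed: 08:45–17:29 = 8 h 44 min; less 30 min break → 8 h 14 min
Thu: 08:40–19:13 = 10 h 33 min; less 30 min break → 10 h 3 min
Fri: 07:31–18:49 = 11 h 18 min; less 30 min break → 10 h 48 min
Sat: 10:56–19:11 = 8 h 15 min; less 30 min break → 7 h 45 min
Sun: 09:18–21:10 = 11 h 52 min; less 30 min break → 11 h 22 min
Total worked: 55 h 44 min = 55.73 h.
Threshold 40 h → overtime 15 h 44 min, regular 40 h 0 min.

Regular 40.00 hours, overtime 15.73 hours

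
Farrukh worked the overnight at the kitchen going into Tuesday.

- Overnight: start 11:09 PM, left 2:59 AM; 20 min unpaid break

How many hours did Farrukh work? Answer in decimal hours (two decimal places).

Overnight: 11:09 PM → midnight = 0 h 51 min; midnight → 2:59 AM = 2 h 59 min; span 3 h 50 min; less 20 min break → 3 h 30 min

3.50 hours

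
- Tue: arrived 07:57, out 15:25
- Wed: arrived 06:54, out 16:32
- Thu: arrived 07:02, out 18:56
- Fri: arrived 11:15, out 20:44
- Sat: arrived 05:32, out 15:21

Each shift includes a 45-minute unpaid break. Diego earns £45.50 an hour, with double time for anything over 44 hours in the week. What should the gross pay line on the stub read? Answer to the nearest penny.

Tue: 07:57–15:25 = 7 h 28 min; less 45 min break → 6 h 43 min
Wed: 06:54–16:32 = 9 h 38 min; less 45 min break → 8 h 53 min
Thu: 07:02–18:56 = 11 h 54 min; less 45 min break → 11 h 9 min
Fri: 11:15–20:44 = 9 h 29 min; less 45 min break → 8 h 44 min
Sat: 05:32–15:21 = 9 h 49 min; less 45 min break → 9 h 4 min
Total worked: 44 h 33 min = 2673 min.
Regular 44 h 0 min = 2640 min at £45.50/h; overtime 0 h 33 min = 33 min at £91.00/h.
Pay = (2640 × £45.50 + 33 × £91.00) ÷ 60 = £2052.05.

£2052.05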